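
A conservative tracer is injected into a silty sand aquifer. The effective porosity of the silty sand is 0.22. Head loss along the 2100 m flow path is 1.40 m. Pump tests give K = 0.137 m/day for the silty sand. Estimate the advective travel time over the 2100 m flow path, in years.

13800

Hydraulic gradient i = Δh / L = 1.40 / 2100 = 0.0006667.
Darcy flux q = K · i = 0.1370 × 0.0006667 = 9.133e-05 m/day.
Seepage velocity v = q / n_e = 9.133e-05 / 0.22 = 0.0004152 m/day.
Travel time t = L / v = 2100 / 0.0004152 = 5.058e+06 days = 13849 years.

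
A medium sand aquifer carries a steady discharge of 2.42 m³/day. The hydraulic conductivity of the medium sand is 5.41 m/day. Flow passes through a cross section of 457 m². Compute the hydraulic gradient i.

From Q = K·A·i, i = Q / (K·A) = 2.42 / (5.410 × 457.0) = 0.0009788.

0.000979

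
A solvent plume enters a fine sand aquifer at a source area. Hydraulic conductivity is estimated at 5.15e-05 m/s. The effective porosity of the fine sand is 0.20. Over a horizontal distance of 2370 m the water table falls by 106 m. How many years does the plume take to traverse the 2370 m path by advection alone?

6.52

Convert K: 5.15e-05 m/s × 86400 = 4.450 m/day.
Hydraulic gradient i = Δh / L = 106 / 2370 = 0.04473.
Darcy flux q = K · i = 4.450 × 0.04473 = 0.1990 m/day.
Seepage velocity v = q / n_e = 0.1990 / 0.20 = 0.9951 m/day.
Travel time t = L / v = 2370 / 0.9951 = 2382 days = 6.521 years.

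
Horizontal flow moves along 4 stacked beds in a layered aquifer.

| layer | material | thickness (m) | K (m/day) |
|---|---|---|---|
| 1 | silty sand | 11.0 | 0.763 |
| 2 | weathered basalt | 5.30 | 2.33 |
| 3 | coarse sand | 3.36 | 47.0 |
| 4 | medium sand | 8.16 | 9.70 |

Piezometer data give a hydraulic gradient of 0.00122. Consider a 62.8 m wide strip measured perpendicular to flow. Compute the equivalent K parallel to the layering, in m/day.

Flow is parallel to layering, so each bed carries its own Darcy discharge and the transmissivities add.
Σ(K_i·b_i) = 0.763×11.0 + 2.33×5.30 + 47.0×3.36 + 9.70×8.16 = 257.8 m²/day.
Total thickness b = 27.82 m, so K_eq = Σ(K_i·b_i)/b = 9.267 m/day.

9.27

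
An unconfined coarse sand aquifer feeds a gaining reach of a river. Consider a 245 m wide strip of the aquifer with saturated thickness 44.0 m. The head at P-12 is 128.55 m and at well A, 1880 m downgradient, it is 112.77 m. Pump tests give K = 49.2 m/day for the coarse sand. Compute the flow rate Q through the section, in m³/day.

4450

Cross-sectional area A = 245 × 44.0 = 10780 m².
Hydraulic gradient i = (128.55 − 112.77) / 1880 = 15.78 / 1880 = 0.008394.
Darcy's law: Q = K · A · i = 49.20 × 10780 × 0.008394 = 4452 m³/day.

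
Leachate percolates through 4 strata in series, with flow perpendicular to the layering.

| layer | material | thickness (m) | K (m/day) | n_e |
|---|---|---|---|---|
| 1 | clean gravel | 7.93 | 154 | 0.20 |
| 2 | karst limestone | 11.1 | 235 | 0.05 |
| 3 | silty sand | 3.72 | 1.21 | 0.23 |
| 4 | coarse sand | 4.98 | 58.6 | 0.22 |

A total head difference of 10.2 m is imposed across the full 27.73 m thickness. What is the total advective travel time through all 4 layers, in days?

1.31

With flow normal to the layers, continuity requires the same specific discharge q through every layer.
Σ(b_i/K_i) = 7.93/154 + 11.1/235 + 3.72/1.21 + 4.98/58.6 = 3.258 d.
q = Δh / Σ(b_i/K_i) = 10.2 / 3.258 = 3.131 m/day.
In each layer the seepage velocity is v_i = q/n_i, so the layer transit time is t_i = b_i·n_i / q:
  layer 1 (clean gravel): t_1 = 7.93 × 0.20 / 3.131 = 0.5066 d
  layer 2 (karst limestone): t_2 = 11.1 × 0.05 / 3.131 = 0.1773 d
  layer 3 (silty sand): t_3 = 3.72 × 0.23 / 3.131 = 0.2733 d
  layer 4 (coarse sand): t_4 = 4.98 × 0.22 / 3.131 = 0.3500 d
Total t = Σ t_i = 1.307 days.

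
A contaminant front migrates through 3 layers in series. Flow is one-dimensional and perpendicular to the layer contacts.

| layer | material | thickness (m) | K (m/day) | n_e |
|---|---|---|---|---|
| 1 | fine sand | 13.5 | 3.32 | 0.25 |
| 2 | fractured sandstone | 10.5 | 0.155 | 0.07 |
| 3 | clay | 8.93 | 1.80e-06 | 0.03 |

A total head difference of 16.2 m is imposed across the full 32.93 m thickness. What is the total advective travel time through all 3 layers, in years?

3670

With flow normal to the layers, continuity requires the same specific discharge q through every layer.
Σ(b_i/K_i) = 13.5/3.32 + 10.5/0.155 + 8.93/1.80e-06 = 4.961e+06 d.
q = Δh / Σ(b_i/K_i) = 16.2 / 4.961e+06 = 3.265e-06 m/day.
In each layer the seepage velocity is v_i = q/n_i, so the layer transit time is t_i = b_i·n_i / q:
  layer 1 (fine sand): t_1 = 13.5 × 0.25 / 3.265e-06 = 1.034e+06 d
  layer 2 (fractured sandstone): t_2 = 10.5 × 0.07 / 3.265e-06 = 2.251e+05 d
  layer 3 (clay): t_3 = 8.93 × 0.03 / 3.265e-06 = 82043 d
Total t = Σ t_i = 1.341e+06 days = 3671 years.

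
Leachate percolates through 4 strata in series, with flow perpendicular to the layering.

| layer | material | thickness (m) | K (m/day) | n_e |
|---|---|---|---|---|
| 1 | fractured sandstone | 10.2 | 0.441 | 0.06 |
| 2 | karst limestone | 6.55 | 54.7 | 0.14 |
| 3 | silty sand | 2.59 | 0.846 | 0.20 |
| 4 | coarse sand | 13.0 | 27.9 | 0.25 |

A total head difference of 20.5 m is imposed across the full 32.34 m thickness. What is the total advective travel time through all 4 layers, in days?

6.92

With flow normal to the layers, continuity requires the same specific discharge q through every layer.
Σ(b_i/K_i) = 10.2/0.441 + 6.55/54.7 + 2.59/0.846 + 13.0/27.9 = 26.78 d.
q = Δh / Σ(b_i/K_i) = 20.5 / 26.78 = 0.7656 m/day.
In each layer the seepage velocity is v_i = q/n_i, so the layer transit time is t_i = b_i·n_i / q:
  layer 1 (fractured sandstone): t_1 = 10.2 × 0.06 / 0.7656 = 0.7994 d
  layer 2 (karst limestone): t_2 = 6.55 × 0.14 / 0.7656 = 1.198 d
  layer 3 (silty sand): t_3 = 2.59 × 0.20 / 0.7656 = 0.6766 d
  layer 4 (coarse sand): t_4 = 13.0 × 0.25 / 0.7656 = 4.245 d
Total t = Σ t_i = 6.919 days.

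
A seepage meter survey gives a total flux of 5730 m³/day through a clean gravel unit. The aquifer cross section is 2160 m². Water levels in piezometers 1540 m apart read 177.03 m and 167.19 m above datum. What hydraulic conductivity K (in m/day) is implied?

Hydraulic gradient i = (177.03 − 167.19) / 1540 = 9.84 / 1540 = 0.006390.
From Q = K·A·i, K = Q / (A·i) = 5730 / (2160 × 0.006390) = 415.2 m/day.

415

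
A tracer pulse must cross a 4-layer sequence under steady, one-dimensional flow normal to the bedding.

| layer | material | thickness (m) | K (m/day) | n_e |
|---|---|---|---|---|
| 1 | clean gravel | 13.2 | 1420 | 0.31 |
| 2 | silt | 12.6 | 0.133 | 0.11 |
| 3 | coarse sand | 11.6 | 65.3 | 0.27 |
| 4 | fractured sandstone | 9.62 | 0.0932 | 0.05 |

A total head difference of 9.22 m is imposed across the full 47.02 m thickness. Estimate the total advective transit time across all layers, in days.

195

With flow normal to the layers, continuity requires the same specific discharge q through every layer.
Σ(b_i/K_i) = 13.2/1420 + 12.6/0.133 + 11.6/65.3 + 9.62/0.0932 = 198.1 d.
q = Δh / Σ(b_i/K_i) = 9.22 / 198.1 = 0.04653 m/day.
In each layer the seepage velocity is v_i = q/n_i, so the layer transit time is t_i = b_i·n_i / q:
  layer 1 (clean gravel): t_1 = 13.2 × 0.31 / 0.04653 = 87.94 d
  layer 2 (silt): t_2 = 12.6 × 0.11 / 0.04653 = 29.79 d
  layer 3 (coarse sand): t_3 = 11.6 × 0.27 / 0.04653 = 67.31 d
  layer 4 (fractured sandstone): t_4 = 9.62 × 0.05 / 0.04653 = 10.34 d
Total t = Σ t_i = 195.4 days.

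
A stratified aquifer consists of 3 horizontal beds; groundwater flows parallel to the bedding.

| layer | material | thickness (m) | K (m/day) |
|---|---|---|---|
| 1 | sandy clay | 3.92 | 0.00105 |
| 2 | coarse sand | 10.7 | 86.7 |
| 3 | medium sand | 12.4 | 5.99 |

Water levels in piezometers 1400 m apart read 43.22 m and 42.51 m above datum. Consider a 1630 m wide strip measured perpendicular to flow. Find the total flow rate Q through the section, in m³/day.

Flow is parallel to layering, so each bed carries its own Darcy discharge and the transmissivities add.
Σ(K_i·b_i) = 0.00105×3.92 + 86.7×10.7 + 5.99×12.4 = 1002 m²/day.
Hydraulic gradient i = (43.22 − 42.51) / 1400 = 0.71 / 1400 = 0.0005071.
Q = Σ(K_i·b_i) · W · i = 1002 × 1630 × 0.0005071 = 828.3 m³/day.

828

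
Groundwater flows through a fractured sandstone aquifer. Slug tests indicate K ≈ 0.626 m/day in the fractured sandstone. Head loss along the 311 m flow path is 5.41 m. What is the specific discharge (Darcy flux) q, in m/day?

Hydraulic gradient i = Δh / L = 5.41 / 311 = 0.01740.
Specific discharge q = K · i = 0.6260 × 0.01740 = 0.01089 m/day.

0.0109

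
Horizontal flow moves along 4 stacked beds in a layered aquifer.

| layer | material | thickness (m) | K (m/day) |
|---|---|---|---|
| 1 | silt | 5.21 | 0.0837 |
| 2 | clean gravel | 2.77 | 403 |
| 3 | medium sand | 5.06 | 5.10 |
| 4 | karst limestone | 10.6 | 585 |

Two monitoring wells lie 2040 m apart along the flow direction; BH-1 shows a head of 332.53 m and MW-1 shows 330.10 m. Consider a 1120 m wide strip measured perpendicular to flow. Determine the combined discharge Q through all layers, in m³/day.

9800

Flow is parallel to layering, so each bed carries its own Darcy discharge and the transmissivities add.
Σ(K_i·b_i) = 0.0837×5.21 + 403×2.77 + 5.10×5.06 + 585×10.6 = 7344 m²/day.
Hydraulic gradient i = (332.53 − 330.10) / 2040 = 2.43 / 2040 = 0.001191.
Q = Σ(K_i·b_i) · W · i = 7344 × 1120 × 0.001191 = 9797 m³/day.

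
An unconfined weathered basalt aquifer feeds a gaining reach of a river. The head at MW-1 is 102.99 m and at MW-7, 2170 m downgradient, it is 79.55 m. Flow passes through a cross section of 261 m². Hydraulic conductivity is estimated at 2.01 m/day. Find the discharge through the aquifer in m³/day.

Hydraulic gradient i = (102.99 − 79.55) / 2170 = 23.44 / 2170 = 0.01080.
Darcy's law: Q = K · A · i = 2.010 × 261.0 × 0.01080 = 5.667 m³/day.

5.67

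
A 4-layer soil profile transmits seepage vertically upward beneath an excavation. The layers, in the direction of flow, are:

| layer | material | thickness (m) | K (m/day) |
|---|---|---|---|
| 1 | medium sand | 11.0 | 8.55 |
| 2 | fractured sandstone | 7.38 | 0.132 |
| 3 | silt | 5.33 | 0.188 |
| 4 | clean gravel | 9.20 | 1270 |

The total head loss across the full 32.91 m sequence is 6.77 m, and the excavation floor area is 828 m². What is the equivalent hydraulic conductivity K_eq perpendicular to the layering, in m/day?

0.385

Flow is perpendicular to layering, so the layers act in series and the equivalent K is the thickness-weighted harmonic mean.
Total thickness L = 11.0 + 7.38 + 5.33 + 9.20 = 32.91 m.
Σ(b_i/K_i) = 11.0/8.55 + 7.38/0.132 + 5.33/0.188 + 9.20/1270 = 85.55 d.
K_eq = L / Σ(b_i/K_i) = 32.91 / 85.55 = 0.3847 m/day.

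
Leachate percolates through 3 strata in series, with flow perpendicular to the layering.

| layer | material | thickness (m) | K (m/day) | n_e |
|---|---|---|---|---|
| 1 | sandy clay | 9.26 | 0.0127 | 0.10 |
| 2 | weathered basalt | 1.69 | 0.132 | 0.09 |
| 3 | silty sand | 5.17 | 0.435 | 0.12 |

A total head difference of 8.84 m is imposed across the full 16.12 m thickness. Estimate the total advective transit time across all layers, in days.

With flow normal to the layers, continuity requires the same specific discharge q through every layer.
Σ(b_i/K_i) = 9.26/0.0127 + 1.69/0.132 + 5.17/0.435 = 753.8 d.
q = Δh / Σ(b_i/K_i) = 8.84 / 753.8 = 0.01173 m/day.
In each layer the seepage velocity is v_i = q/n_i, so the layer transit time is t_i = b_i·n_i / q:
  layer 1 (sandy clay): t_1 = 9.26 × 0.10 / 0.01173 = 78.96 d
  layer 2 (weathered basalt): t_2 = 1.69 × 0.09 / 0.01173 = 12.97 d
  layer 3 (silty sand): t_3 = 5.17 × 0.12 / 0.01173 = 52.90 d
Total t = Σ t_i = 144.8 days.

145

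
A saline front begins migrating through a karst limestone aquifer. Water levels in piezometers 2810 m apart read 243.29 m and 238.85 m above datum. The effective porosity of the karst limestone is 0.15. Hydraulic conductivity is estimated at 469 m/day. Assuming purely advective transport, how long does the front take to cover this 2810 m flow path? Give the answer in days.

569

Hydraulic gradient i = (243.29 − 238.85) / 2810 = 4.44 / 2810 = 0.001580.
Darcy flux q = K · i = 469.0 × 0.001580 = 0.7411 m/day.
Seepage velocity v = q / n_e = 0.7411 / 0.15 = 4.940 m/day.
Travel time t = L / v = 2810 / 4.940 = 568.8 days.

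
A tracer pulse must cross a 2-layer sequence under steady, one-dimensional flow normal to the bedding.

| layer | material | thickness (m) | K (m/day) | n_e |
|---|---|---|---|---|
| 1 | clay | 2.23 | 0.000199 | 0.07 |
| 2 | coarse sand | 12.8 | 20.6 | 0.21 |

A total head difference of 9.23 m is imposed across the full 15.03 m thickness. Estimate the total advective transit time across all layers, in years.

9.45

With flow normal to the layers, continuity requires the same specific discharge q through every layer.
Σ(b_i/K_i) = 2.23/0.000199 + 12.8/20.6 = 11207 d.
q = Δh / Σ(b_i/K_i) = 9.23 / 11207 = 0.0008236 m/day.
In each layer the seepage velocity is v_i = q/n_i, so the layer transit time is t_i = b_i·n_i / q:
  layer 1 (clay): t_1 = 2.23 × 0.07 / 0.0008236 = 189.5 d
  layer 2 (coarse sand): t_2 = 12.8 × 0.21 / 0.0008236 = 3264 d
Total t = Σ t_i = 3453 days = 9.454 years.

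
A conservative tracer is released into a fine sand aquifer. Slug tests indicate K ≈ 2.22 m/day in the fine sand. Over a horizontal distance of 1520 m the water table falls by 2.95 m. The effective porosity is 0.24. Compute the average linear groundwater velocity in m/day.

Hydraulic gradient i = Δh / L = 2.95 / 1520 = 0.001941.
Darcy flux q = K · i = 2.220 × 0.001941 = 0.004309 m/day.
Seepage velocity v = q / n_e = 0.004309 / 0.24 = 0.01795 m/day.

0.0180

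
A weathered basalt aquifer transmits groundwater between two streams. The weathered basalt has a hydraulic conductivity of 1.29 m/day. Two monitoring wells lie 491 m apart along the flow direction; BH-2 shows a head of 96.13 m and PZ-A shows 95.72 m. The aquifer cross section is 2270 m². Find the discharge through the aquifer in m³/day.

Hydraulic gradient i = (96.13 − 95.72) / 491 = 0.41 / 491 = 0.0008350.
Darcy's law: Q = K · A · i = 1.290 × 2270 × 0.0008350 = 2.445 m³/day.

2.45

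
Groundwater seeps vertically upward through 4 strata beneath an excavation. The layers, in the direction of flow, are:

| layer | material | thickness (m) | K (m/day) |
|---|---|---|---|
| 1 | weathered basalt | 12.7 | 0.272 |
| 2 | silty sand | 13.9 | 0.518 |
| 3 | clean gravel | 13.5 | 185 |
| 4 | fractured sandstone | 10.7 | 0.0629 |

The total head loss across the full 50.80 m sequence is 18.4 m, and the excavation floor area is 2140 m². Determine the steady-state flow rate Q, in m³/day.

Flow is perpendicular to layering, so the layers act in series and the equivalent K is the thickness-weighted harmonic mean.
Total thickness L = 12.7 + 13.9 + 13.5 + 10.7 = 50.80 m.
Σ(b_i/K_i) = 12.7/0.272 + 13.9/0.518 + 13.5/185 + 10.7/0.0629 = 243.7 d.
K_eq = L / Σ(b_i/K_i) = 50.80 / 243.7 = 0.2084 m/day.
Q = K_eq · A · (Δh/L) = 0.2084 × 2140 × (18.4/50.80) = 161.6 m³/day.

162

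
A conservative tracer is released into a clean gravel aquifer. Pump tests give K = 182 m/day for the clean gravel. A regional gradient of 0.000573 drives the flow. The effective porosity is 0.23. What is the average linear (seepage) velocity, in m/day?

Hydraulic gradient i = 0.000573.
Darcy flux q = K · i = 182.0 × 0.0005730 = 0.1043 m/day.
Seepage velocity v = q / n_e = 0.1043 / 0.23 = 0.4534 m/day.

0.453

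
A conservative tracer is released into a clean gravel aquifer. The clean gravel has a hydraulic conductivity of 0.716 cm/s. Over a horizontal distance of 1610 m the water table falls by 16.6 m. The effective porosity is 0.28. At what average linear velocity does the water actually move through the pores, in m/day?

22.8

Convert K: 0.716 cm/s × 864 = 618.6 m/day.
Hydraulic gradient i = Δh / L = 16.6 / 1610 = 0.01031.
Darcy flux q = K · i = 618.6 × 0.01031 = 6.378 m/day.
Seepage velocity v = q / n_e = 6.378 / 0.28 = 22.78 m/day.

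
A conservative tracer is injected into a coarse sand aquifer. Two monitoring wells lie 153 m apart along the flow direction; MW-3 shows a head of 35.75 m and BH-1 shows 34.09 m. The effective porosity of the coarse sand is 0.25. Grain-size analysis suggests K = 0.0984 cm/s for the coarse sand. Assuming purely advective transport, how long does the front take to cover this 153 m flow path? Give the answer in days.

41.5

Convert K: 0.0984 cm/s × 864 = 85.02 m/day.
Hydraulic gradient i = (35.75 − 34.09) / 153 = 1.66 / 153 = 0.01085.
Darcy flux q = K · i = 85.02 × 0.01085 = 0.9224 m/day.
Seepage velocity v = q / n_e = 0.9224 / 0.25 = 3.690 m/day.
Travel time t = L / v = 153 / 3.690 = 41.47 days.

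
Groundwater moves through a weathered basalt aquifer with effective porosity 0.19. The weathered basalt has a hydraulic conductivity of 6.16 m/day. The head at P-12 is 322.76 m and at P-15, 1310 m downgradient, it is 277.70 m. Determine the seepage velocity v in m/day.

Hydraulic gradient i = (322.76 − 277.70) / 1310 = 45.06 / 1310 = 0.03440.
Darcy flux q = K · i = 6.160 × 0.03440 = 0.2119 m/day.
Seepage velocity v = q / n_e = 0.2119 / 0.19 = 1.115 m/day.

1.12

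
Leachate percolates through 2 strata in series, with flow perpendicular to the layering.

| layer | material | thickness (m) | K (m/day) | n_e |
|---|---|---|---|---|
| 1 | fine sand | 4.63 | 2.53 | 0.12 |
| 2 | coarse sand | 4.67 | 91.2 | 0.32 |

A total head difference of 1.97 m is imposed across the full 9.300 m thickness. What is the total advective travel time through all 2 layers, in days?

1.96

With flow normal to the layers, continuity requires the same specific discharge q through every layer.
Σ(b_i/K_i) = 4.63/2.53 + 4.67/91.2 = 1.881 d.
q = Δh / Σ(b_i/K_i) = 1.97 / 1.881 = 1.047 m/day.
In each layer the seepage velocity is v_i = q/n_i, so the layer transit time is t_i = b_i·n_i / q:
  layer 1 (fine sand): t_1 = 4.63 × 0.12 / 1.047 = 0.5306 d
  layer 2 (coarse sand): t_2 = 4.67 × 0.32 / 1.047 = 1.427 d
Total t = Σ t_i = 1.958 days.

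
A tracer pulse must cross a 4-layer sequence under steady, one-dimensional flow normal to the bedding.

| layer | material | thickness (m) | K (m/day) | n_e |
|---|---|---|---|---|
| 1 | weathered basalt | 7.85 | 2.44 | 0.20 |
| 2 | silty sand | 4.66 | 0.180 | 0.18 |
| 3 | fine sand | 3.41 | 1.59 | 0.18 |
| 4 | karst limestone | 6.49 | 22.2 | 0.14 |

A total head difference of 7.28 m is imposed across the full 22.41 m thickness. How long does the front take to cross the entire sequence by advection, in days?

17.0

With flow normal to the layers, continuity requires the same specific discharge q through every layer.
Σ(b_i/K_i) = 7.85/2.44 + 4.66/0.180 + 3.41/1.59 + 6.49/22.2 = 31.54 d.
q = Δh / Σ(b_i/K_i) = 7.28 / 31.54 = 0.2308 m/day.
In each layer the seepage velocity is v_i = q/n_i, so the layer transit time is t_i = b_i·n_i / q:
  layer 1 (weathered basalt): t_1 = 7.85 × 0.20 / 0.2308 = 6.803 d
  layer 2 (silty sand): t_2 = 4.66 × 0.18 / 0.2308 = 3.634 d
  layer 3 (fine sand): t_3 = 3.41 × 0.18 / 0.2308 = 2.659 d
  layer 4 (karst limestone): t_4 = 6.49 × 0.14 / 0.2308 = 3.937 d
Total t = Σ t_i = 17.03 days.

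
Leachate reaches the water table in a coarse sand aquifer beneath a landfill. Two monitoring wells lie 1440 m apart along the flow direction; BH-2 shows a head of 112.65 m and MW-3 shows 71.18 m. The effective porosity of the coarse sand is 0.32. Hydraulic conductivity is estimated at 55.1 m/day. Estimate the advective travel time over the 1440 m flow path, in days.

Hydraulic gradient i = (112.65 − 71.18) / 1440 = 41.47 / 1440 = 0.02880.
Darcy flux q = K · i = 55.10 × 0.02880 = 1.587 m/day.
Seepage velocity v = q / n_e = 1.587 / 0.32 = 4.959 m/day.
Travel time t = L / v = 1440 / 4.959 = 290.4 days.

290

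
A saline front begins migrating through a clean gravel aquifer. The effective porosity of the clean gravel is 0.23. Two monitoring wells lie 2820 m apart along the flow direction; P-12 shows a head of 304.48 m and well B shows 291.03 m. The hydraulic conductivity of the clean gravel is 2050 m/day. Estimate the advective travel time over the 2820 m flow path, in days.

Hydraulic gradient i = (304.48 − 291.03) / 2820 = 13.45 / 2820 = 0.004770.
Darcy flux q = K · i = 2050 × 0.004770 = 9.777 m/day.
Seepage velocity v = q / n_e = 9.777 / 0.23 = 42.51 m/day.
Travel time t = L / v = 2820 / 42.51 = 66.34 days.

66.3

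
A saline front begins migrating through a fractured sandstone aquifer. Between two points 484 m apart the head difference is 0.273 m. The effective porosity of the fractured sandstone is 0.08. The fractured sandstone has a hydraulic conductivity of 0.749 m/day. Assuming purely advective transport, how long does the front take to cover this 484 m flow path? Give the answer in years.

251

Hydraulic gradient i = Δh / L = 0.273 / 484 = 0.0005640.
Darcy flux q = K · i = 0.7490 × 0.0005640 = 0.0004225 m/day.
Seepage velocity v = q / n_e = 0.0004225 / 0.08 = 0.005281 m/day.
Travel time t = L / v = 484 / 0.005281 = 91651 days = 250.9 years.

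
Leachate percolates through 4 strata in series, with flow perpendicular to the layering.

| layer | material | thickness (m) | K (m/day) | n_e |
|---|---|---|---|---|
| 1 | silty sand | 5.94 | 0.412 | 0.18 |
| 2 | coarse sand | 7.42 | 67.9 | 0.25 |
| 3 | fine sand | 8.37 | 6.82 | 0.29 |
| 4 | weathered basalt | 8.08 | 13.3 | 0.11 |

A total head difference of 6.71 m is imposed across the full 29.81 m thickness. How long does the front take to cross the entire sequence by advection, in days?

With flow normal to the layers, continuity requires the same specific discharge q through every layer.
Σ(b_i/K_i) = 5.94/0.412 + 7.42/67.9 + 8.37/6.82 + 8.08/13.3 = 16.36 d.
q = Δh / Σ(b_i/K_i) = 6.71 / 16.36 = 0.4101 m/day.
In each layer the seepage velocity is v_i = q/n_i, so the layer transit time is t_i = b_i·n_i / q:
  layer 1 (silty sand): t_1 = 5.94 × 0.18 / 0.4101 = 2.607 d
  layer 2 (coarse sand): t_2 = 7.42 × 0.25 / 0.4101 = 4.523 d
  layer 3 (fine sand): t_3 = 8.37 × 0.29 / 0.4101 = 5.919 d
  layer 4 (weathered basalt): t_4 = 8.08 × 0.11 / 0.4101 = 2.167 d
Total t = Σ t_i = 15.22 days.

15.2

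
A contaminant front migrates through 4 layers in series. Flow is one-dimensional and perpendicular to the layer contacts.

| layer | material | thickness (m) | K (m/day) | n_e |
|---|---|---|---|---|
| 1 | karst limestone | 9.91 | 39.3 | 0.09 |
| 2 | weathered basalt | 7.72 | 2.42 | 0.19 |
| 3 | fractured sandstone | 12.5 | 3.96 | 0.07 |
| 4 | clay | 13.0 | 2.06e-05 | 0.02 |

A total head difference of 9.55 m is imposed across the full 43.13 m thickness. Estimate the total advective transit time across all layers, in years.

With flow normal to the layers, continuity requires the same specific discharge q through every layer.
Σ(b_i/K_i) = 9.91/39.3 + 7.72/2.42 + 12.5/3.96 + 13.0/2.06e-05 = 6.311e+05 d.
q = Δh / Σ(b_i/K_i) = 9.55 / 6.311e+05 = 1.513e-05 m/day.
In each layer the seepage velocity is v_i = q/n_i, so the layer transit time is t_i = b_i·n_i / q:
  layer 1 (karst limestone): t_1 = 9.91 × 0.09 / 1.513e-05 = 58938 d
  layer 2 (weathered basalt): t_2 = 7.72 × 0.19 / 1.513e-05 = 96928 d
  layer 3 (fractured sandstone): t_3 = 12.5 × 0.07 / 1.513e-05 = 57821 d
  layer 4 (clay): t_4 = 13.0 × 0.02 / 1.513e-05 = 17181 d
Total t = Σ t_i = 2.309e+05 days = 632.1 years.

632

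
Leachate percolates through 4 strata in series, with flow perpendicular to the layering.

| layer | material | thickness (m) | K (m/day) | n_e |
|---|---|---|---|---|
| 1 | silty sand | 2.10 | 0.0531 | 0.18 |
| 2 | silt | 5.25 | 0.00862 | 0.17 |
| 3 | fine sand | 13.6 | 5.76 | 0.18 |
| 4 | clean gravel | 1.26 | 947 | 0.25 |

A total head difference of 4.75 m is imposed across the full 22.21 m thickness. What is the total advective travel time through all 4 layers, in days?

With flow normal to the layers, continuity requires the same specific discharge q through every layer.
Σ(b_i/K_i) = 2.10/0.0531 + 5.25/0.00862 + 13.6/5.76 + 1.26/947 = 651.0 d.
q = Δh / Σ(b_i/K_i) = 4.75 / 651.0 = 0.007297 m/day.
In each layer the seepage velocity is v_i = q/n_i, so the layer transit time is t_i = b_i·n_i / q:
  layer 1 (silty sand): t_1 = 2.10 × 0.18 / 0.007297 = 51.80 d
  layer 2 (silt): t_2 = 5.25 × 0.17 / 0.007297 = 122.3 d
  layer 3 (fine sand): t_3 = 13.6 × 0.18 / 0.007297 = 335.5 d
  layer 4 (clean gravel): t_4 = 1.26 × 0.25 / 0.007297 = 43.17 d
Total t = Σ t_i = 552.8 days.

553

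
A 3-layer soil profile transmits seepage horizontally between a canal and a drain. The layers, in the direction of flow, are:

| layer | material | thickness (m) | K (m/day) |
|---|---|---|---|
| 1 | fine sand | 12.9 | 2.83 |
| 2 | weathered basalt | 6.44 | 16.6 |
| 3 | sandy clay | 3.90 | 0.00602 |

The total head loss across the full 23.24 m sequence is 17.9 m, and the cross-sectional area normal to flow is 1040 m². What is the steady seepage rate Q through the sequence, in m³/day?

28.5

Flow is perpendicular to layering, so the layers act in series and the equivalent K is the thickness-weighted harmonic mean.
Total thickness L = 12.9 + 6.44 + 3.90 = 23.24 m.
Σ(b_i/K_i) = 12.9/2.83 + 6.44/16.6 + 3.90/0.00602 = 652.8 d.
K_eq = L / Σ(b_i/K_i) = 23.24 / 652.8 = 0.03560 m/day.
Q = K_eq · A · (Δh/L) = 0.03560 × 1040 × (17.9/23.24) = 28.52 m³/day.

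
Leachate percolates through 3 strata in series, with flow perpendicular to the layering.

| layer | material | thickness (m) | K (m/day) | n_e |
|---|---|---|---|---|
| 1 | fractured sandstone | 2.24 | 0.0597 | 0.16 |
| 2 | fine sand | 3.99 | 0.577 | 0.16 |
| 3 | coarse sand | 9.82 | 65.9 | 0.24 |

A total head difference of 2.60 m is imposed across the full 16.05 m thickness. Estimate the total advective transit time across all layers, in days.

57.5

With flow normal to the layers, continuity requires the same specific discharge q through every layer.
Σ(b_i/K_i) = 2.24/0.0597 + 3.99/0.577 + 9.82/65.9 = 44.59 d.
q = Δh / Σ(b_i/K_i) = 2.60 / 44.59 = 0.05832 m/day.
In each layer the seepage velocity is v_i = q/n_i, so the layer transit time is t_i = b_i·n_i / q:
  layer 1 (fractured sandstone): t_1 = 2.24 × 0.16 / 0.05832 = 6.146 d
  layer 2 (fine sand): t_2 = 3.99 × 0.16 / 0.05832 = 10.95 d
  layer 3 (coarse sand): t_3 = 9.82 × 0.24 / 0.05832 = 40.41 d
Total t = Σ t_i = 57.51 days.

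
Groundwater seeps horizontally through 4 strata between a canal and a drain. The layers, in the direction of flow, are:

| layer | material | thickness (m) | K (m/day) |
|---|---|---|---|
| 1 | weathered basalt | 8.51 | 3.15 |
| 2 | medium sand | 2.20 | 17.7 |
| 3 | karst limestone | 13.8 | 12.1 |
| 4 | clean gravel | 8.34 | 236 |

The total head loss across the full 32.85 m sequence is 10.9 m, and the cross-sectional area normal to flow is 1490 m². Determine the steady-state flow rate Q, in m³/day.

4060

Flow is perpendicular to layering, so the layers act in series and the equivalent K is the thickness-weighted harmonic mean.
Total thickness L = 8.51 + 2.20 + 13.8 + 8.34 = 32.85 m.
Σ(b_i/K_i) = 8.51/3.15 + 2.20/17.7 + 13.8/12.1 + 8.34/236 = 4.002 d.
K_eq = L / Σ(b_i/K_i) = 32.85 / 4.002 = 8.209 m/day.
Q = K_eq · A · (Δh/L) = 8.209 × 1490 × (10.9/32.85) = 4059 m³/day.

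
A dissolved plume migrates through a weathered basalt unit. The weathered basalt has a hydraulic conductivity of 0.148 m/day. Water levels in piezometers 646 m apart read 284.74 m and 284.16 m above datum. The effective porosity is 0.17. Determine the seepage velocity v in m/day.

Hydraulic gradient i = (284.74 − 284.16) / 646 = 0.58 / 646 = 0.0008978.
Darcy flux q = K · i = 0.1480 × 0.0008978 = 0.0001329 m/day.
Seepage velocity v = q / n_e = 0.0001329 / 0.17 = 0.0007816 m/day.

0.000782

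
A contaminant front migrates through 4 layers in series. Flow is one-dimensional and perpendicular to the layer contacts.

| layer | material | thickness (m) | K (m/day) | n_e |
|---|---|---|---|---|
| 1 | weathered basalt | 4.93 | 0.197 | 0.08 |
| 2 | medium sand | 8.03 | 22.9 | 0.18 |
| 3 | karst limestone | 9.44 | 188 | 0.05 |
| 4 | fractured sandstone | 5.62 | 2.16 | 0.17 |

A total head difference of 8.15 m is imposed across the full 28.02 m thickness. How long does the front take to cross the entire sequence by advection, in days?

With flow normal to the layers, continuity requires the same specific discharge q through every layer.
Σ(b_i/K_i) = 4.93/0.197 + 8.03/22.9 + 9.44/188 + 5.62/2.16 = 28.03 d.
q = Δh / Σ(b_i/K_i) = 8.15 / 28.03 = 0.2908 m/day.
In each layer the seepage velocity is v_i = q/n_i, so the layer transit time is t_i = b_i·n_i / q:
  layer 1 (weathered basalt): t_1 = 4.93 × 0.08 / 0.2908 = 1.356 d
  layer 2 (medium sand): t_2 = 8.03 × 0.18 / 0.2908 = 4.971 d
  layer 3 (karst limestone): t_3 = 9.44 × 0.05 / 0.2908 = 1.623 d
  layer 4 (fractured sandstone): t_4 = 5.62 × 0.17 / 0.2908 = 3.286 d
Total t = Σ t_i = 11.24 days.

11.2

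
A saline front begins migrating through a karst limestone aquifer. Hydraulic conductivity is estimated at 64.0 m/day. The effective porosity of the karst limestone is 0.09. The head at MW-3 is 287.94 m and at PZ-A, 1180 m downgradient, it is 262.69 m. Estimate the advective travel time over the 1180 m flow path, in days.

77.5

Hydraulic gradient i = (287.94 − 262.69) / 1180 = 25.25 / 1180 = 0.02140.
Darcy flux q = K · i = 64.00 × 0.02140 = 1.369 m/day.
Seepage velocity v = q / n_e = 1.369 / 0.09 = 15.22 m/day.
Travel time t = L / v = 1180 / 15.22 = 77.55 days.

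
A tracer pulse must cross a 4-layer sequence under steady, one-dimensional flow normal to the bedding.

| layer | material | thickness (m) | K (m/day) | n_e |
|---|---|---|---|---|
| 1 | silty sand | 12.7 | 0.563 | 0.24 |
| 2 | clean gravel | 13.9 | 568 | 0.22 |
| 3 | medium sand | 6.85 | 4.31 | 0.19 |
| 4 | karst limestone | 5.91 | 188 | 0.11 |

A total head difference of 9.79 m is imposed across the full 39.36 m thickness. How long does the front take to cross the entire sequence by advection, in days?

With flow normal to the layers, continuity requires the same specific discharge q through every layer.
Σ(b_i/K_i) = 12.7/0.563 + 13.9/568 + 6.85/4.31 + 5.91/188 = 24.20 d.
q = Δh / Σ(b_i/K_i) = 9.79 / 24.20 = 0.4045 m/day.
In each layer the seepage velocity is v_i = q/n_i, so the layer transit time is t_i = b_i·n_i / q:
  layer 1 (silty sand): t_1 = 12.7 × 0.24 / 0.4045 = 7.535 d
  layer 2 (clean gravel): t_2 = 13.9 × 0.22 / 0.4045 = 7.560 d
  layer 3 (medium sand): t_3 = 6.85 × 0.19 / 0.4045 = 3.218 d
  layer 4 (karst limestone): t_4 = 5.91 × 0.11 / 0.4045 = 1.607 d
Total t = Σ t_i = 19.92 days.

19.9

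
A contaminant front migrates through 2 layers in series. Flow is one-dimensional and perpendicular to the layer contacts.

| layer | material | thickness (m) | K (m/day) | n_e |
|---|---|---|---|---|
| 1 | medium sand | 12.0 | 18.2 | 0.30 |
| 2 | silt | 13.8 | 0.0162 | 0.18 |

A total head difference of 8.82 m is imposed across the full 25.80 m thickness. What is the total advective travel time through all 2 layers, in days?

With flow normal to the layers, continuity requires the same specific discharge q through every layer.
Σ(b_i/K_i) = 12.0/18.2 + 13.8/0.0162 = 852.5 d.
q = Δh / Σ(b_i/K_i) = 8.82 / 852.5 = 0.01035 m/day.
In each layer the seepage velocity is v_i = q/n_i, so the layer transit time is t_i = b_i·n_i / q:
  layer 1 (medium sand): t_1 = 12.0 × 0.30 / 0.01035 = 348.0 d
  layer 2 (silt): t_2 = 13.8 × 0.18 / 0.01035 = 240.1 d
Total t = Σ t_i = 588.1 days.

588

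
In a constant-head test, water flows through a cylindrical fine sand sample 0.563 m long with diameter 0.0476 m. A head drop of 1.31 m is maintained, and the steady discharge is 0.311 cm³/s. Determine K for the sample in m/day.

6.49

Cross-sectional area A = π·(d/2)² = π × (0.0476/2)² = 0.001780 m².
Convert discharge: 0.311 cm³/s = 3.110e-07 m³/s.
Darcy's law rearranged: K = Q·L / (A·Δh) = 3.110e-07 × 0.563 / (0.001780 × 1.31) = 7.511e-05 m/s = 6.489 m/day.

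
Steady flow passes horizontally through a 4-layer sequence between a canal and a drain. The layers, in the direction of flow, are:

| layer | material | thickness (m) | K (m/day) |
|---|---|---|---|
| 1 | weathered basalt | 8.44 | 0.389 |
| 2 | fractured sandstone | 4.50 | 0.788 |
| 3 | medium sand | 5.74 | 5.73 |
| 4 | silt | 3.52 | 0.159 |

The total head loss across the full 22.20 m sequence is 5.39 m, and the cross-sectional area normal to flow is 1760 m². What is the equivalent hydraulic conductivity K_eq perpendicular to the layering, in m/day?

0.439

Flow is perpendicular to layering, so the layers act in series and the equivalent K is the thickness-weighted harmonic mean.
Total thickness L = 8.44 + 4.50 + 5.74 + 3.52 = 22.20 m.
Σ(b_i/K_i) = 8.44/0.389 + 4.50/0.788 + 5.74/5.73 + 3.52/0.159 = 50.55 d.
K_eq = L / Σ(b_i/K_i) = 22.20 / 50.55 = 0.4392 m/day.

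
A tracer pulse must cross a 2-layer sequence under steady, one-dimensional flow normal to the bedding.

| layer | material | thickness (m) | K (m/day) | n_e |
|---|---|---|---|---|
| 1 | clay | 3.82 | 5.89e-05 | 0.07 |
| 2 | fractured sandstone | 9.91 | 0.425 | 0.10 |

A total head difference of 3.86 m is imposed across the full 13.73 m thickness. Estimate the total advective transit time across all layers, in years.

57.9

With flow normal to the layers, continuity requires the same specific discharge q through every layer.
Σ(b_i/K_i) = 3.82/5.89e-05 + 9.91/0.425 = 64879 d.
q = Δh / Σ(b_i/K_i) = 3.86 / 64879 = 5.950e-05 m/day.
In each layer the seepage velocity is v_i = q/n_i, so the layer transit time is t_i = b_i·n_i / q:
  layer 1 (clay): t_1 = 3.82 × 0.07 / 5.950e-05 = 4494 d
  layer 2 (fractured sandstone): t_2 = 9.91 × 0.10 / 5.950e-05 = 16657 d
Total t = Σ t_i = 21151 days = 57.91 years.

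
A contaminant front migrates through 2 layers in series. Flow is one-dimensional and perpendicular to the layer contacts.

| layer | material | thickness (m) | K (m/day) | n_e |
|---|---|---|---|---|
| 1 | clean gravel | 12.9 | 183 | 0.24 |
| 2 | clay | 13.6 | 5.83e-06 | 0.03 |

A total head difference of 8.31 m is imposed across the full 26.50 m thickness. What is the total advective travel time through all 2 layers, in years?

2690

With flow normal to the layers, continuity requires the same specific discharge q through every layer.
Σ(b_i/K_i) = 12.9/183 + 13.6/5.83e-06 = 2.333e+06 d.
q = Δh / Σ(b_i/K_i) = 8.31 / 2.333e+06 = 3.562e-06 m/day.
In each layer the seepage velocity is v_i = q/n_i, so the layer transit time is t_i = b_i·n_i / q:
  layer 1 (clean gravel): t_1 = 12.9 × 0.24 / 3.562e-06 = 8.691e+05 d
  layer 2 (clay): t_2 = 13.6 × 0.03 / 3.562e-06 = 1.145e+05 d
Total t = Σ t_i = 9.836e+05 days = 2693 years.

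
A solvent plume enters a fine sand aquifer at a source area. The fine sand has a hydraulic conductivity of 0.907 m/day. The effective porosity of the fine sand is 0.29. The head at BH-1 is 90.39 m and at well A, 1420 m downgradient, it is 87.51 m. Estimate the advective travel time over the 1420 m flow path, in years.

Hydraulic gradient i = (90.39 − 87.51) / 1420 = 2.88 / 1420 = 0.002028.
Darcy flux q = K · i = 0.9070 × 0.002028 = 0.001840 m/day.
Seepage velocity v = q / n_e = 0.001840 / 0.29 = 0.006343 m/day.
Travel time t = L / v = 1420 / 0.006343 = 2.239e+05 days = 612.9 years.

613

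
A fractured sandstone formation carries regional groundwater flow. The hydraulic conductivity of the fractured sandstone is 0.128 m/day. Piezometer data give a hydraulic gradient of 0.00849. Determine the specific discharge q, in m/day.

0.00109

Hydraulic gradient i = 0.00849.
Specific discharge q = K · i = 0.1280 × 0.008490 = 0.001087 m/day.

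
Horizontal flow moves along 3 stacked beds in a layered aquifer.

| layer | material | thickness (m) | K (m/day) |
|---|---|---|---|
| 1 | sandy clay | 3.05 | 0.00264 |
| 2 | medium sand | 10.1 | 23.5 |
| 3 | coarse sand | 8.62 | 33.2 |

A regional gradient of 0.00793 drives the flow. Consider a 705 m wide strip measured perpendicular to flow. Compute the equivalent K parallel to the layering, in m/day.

Flow is parallel to layering, so each bed carries its own Darcy discharge and the transmissivities add.
Σ(K_i·b_i) = 0.00264×3.05 + 23.5×10.1 + 33.2×8.62 = 523.5 m²/day.
Total thickness b = 21.77 m, so K_eq = Σ(K_i·b_i)/b = 24.05 m/day.

24.0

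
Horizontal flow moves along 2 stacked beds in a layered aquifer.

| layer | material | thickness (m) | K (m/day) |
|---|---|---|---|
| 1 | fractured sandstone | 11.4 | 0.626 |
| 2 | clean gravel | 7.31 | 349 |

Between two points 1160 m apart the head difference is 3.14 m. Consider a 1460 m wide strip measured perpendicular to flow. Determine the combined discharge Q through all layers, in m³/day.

Flow is parallel to layering, so each bed carries its own Darcy discharge and the transmissivities add.
Σ(K_i·b_i) = 0.626×11.4 + 349×7.31 = 2558 m²/day.
Hydraulic gradient i = Δh / L = 3.14 / 1160 = 0.002707.
Q = Σ(K_i·b_i) · W · i = 2558 × 1460 × 0.002707 = 10111 m³/day.

10100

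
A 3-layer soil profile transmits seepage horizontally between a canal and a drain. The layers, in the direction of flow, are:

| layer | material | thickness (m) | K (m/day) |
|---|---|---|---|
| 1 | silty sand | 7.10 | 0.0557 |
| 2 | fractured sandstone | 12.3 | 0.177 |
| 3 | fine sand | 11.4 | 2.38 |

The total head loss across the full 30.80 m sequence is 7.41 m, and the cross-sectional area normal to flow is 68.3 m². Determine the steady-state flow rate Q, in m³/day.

2.51

Flow is perpendicular to layering, so the layers act in series and the equivalent K is the thickness-weighted harmonic mean.
Total thickness L = 7.10 + 12.3 + 11.4 = 30.80 m.
Σ(b_i/K_i) = 7.10/0.0557 + 12.3/0.177 + 11.4/2.38 = 201.8 d.
K_eq = L / Σ(b_i/K_i) = 30.80 / 201.8 = 0.1527 m/day.
Q = K_eq · A · (Δh/L) = 0.1527 × 68.3 × (7.41/30.80) = 2.509 m³/day.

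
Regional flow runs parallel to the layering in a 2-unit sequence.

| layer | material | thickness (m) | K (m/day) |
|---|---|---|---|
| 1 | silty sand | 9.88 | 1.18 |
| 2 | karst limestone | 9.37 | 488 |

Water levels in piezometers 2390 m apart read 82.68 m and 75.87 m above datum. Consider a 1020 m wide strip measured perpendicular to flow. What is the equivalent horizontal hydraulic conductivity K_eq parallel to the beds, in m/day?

Flow is parallel to layering, so each bed carries its own Darcy discharge and the transmissivities add.
Σ(K_i·b_i) = 1.18×9.88 + 488×9.37 = 4584 m²/day.
Total thickness b = 19.25 m, so K_eq = Σ(K_i·b_i)/b = 238.1 m/day.

238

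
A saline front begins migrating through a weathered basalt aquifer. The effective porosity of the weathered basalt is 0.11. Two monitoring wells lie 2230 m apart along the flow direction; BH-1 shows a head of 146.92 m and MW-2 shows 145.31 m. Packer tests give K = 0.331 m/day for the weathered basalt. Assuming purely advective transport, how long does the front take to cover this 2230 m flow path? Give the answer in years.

2810

Hydraulic gradient i = (146.92 − 145.31) / 2230 = 1.61 / 2230 = 0.0007220.
Darcy flux q = K · i = 0.3310 × 0.0007220 = 0.0002390 m/day.
Seepage velocity v = q / n_e = 0.0002390 / 0.11 = 0.002172 m/day.
Travel time t = L / v = 2230 / 0.002172 = 1.026e+06 days = 2810 years.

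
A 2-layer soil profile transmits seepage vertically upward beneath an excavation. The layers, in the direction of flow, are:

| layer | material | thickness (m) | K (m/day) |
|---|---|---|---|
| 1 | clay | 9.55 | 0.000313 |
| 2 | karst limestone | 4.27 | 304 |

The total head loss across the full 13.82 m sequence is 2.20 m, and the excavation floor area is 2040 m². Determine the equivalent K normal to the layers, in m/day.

Flow is perpendicular to layering, so the layers act in series and the equivalent K is the thickness-weighted harmonic mean.
Total thickness L = 9.55 + 4.27 = 13.82 m.
Σ(b_i/K_i) = 9.55/0.000313 + 4.27/304 = 30511 d.
K_eq = L / Σ(b_i/K_i) = 13.82 / 30511 = 0.0004529 m/day.

0.000453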